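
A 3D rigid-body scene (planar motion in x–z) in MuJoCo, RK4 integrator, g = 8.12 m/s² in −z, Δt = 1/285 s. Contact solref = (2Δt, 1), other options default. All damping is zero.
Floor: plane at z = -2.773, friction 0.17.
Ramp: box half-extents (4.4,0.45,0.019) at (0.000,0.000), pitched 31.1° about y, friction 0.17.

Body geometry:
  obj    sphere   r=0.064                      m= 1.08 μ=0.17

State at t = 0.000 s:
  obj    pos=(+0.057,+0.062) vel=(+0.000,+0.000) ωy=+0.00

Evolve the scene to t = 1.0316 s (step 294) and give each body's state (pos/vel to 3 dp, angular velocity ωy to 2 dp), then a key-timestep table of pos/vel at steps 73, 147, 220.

State at t = 1.0316 s:
  obj    pos=(+1.433,-0.768) vel=(+2.667,-1.600) ωy=+47.51

Key-timestep trajectory:
   step    t(s)  obj.x    obj.z    obj.vx   obj.vz 
     73  0.2561   +0.143  +0.011  +0.666  -0.396
    147  0.5158   +0.402  -0.146  +1.335  -0.801
    220  0.7719   +0.828  -0.403  +1.996  -1.199


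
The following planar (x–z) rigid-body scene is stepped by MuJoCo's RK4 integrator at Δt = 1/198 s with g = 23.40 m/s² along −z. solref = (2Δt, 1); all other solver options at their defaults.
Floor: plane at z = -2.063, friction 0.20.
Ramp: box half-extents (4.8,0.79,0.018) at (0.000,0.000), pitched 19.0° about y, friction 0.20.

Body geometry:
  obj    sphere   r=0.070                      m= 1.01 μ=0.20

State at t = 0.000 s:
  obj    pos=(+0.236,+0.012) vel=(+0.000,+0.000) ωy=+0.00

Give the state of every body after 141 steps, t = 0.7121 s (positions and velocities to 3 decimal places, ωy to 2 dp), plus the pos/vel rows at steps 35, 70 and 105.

State at t = 0.7121 s:
  obj    pos=(+1.541,-0.437) vel=(+3.664,-1.262) ωy=+55.35

Key-timestep trajectory:
   step    t(s)  obj.x    obj.z    obj.vx   obj.vz 
     35  0.1768   +0.316  -0.016  +0.910  -0.313
     70  0.3535   +0.558  -0.099  +1.819  -0.626
    105  0.5303   +0.960  -0.237  +2.729  -0.940


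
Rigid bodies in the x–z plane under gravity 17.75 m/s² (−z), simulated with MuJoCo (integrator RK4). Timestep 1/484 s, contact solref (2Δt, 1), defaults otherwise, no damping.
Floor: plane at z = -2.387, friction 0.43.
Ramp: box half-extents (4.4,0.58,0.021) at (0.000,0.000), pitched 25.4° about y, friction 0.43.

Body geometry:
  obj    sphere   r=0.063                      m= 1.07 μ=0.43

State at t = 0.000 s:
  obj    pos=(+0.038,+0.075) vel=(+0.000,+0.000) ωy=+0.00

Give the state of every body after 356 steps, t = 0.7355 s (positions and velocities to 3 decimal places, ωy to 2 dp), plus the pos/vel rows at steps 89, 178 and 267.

State at t = 0.7355 s:
  obj    pos=(+1.367,-0.556) vel=(+3.613,-1.716) ωy=+63.49

Key-timestep trajectory:
   step    t(s)  obj.x    obj.z    obj.vx   obj.vz 
     89  0.1839   +0.121  +0.035  +0.903  -0.429
    178  0.3678   +0.370  -0.083  +1.807  -0.858
    267  0.5517   +0.786  -0.280  +2.710  -1.287


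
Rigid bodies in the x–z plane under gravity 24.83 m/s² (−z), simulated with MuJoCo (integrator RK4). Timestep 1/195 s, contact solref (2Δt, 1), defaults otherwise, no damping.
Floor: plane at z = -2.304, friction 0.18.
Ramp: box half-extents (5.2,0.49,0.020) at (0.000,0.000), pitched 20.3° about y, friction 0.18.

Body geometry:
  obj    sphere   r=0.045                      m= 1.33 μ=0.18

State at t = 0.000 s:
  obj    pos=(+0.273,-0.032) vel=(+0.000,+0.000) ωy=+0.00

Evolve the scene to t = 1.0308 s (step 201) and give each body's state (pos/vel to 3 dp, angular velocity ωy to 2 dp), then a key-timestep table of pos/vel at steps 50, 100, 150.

State at t = 1.0308 s:
  obj    pos=(+3.339,-1.166) vel=(+5.949,-2.201) ωy=+140.92

Key-timestep trajectory:
   step    t(s)  obj.x    obj.z    obj.vx   obj.vz 
     50  0.2564   +0.463  -0.102  +1.480  -0.547
    100  0.5128   +1.032  -0.312  +2.960  -1.095
    150  0.7692   +1.981  -0.663  +4.439  -1.642


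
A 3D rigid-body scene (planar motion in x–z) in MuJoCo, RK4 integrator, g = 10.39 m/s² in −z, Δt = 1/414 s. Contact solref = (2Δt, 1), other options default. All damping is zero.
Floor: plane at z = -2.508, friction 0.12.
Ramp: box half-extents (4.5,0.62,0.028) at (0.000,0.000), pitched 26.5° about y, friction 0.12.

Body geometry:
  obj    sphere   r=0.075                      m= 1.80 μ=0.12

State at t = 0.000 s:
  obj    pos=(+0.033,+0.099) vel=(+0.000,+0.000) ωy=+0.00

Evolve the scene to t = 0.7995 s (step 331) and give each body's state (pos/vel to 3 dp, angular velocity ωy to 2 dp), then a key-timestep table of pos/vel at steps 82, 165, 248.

State at t = 0.7995 s:
  obj    pos=(+1.040,-0.403) vel=(+2.524,-1.241) ωy=+29.80

Key-timestep trajectory:
   step    t(s)  obj.x    obj.z    obj.vx   obj.vz 
     82  0.1981   +0.095  +0.068  +0.625  -0.309
    165  0.3986   +0.283  -0.026  +1.257  -0.622
    248  0.5990   +0.598  -0.183  +1.887  -0.940


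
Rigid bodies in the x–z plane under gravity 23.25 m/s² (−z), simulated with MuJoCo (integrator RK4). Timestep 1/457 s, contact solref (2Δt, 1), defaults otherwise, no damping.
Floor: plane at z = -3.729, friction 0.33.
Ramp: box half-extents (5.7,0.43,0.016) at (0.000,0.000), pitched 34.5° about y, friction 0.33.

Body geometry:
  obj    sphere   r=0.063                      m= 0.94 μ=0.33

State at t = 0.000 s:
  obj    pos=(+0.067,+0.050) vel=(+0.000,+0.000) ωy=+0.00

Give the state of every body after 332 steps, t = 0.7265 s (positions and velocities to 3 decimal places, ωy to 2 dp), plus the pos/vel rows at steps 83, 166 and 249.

State at t = 0.7265 s:
  obj    pos=(+2.113,-1.356) vel=(+5.632,-3.871) ωy=+108.45

Key-timestep trajectory:
   step    t(s)  obj.x    obj.z    obj.vx   obj.vz 
     83  0.1816   +0.195  -0.038  +1.408  -0.968
    166  0.3632   +0.578  -0.302  +2.816  -1.935
    249  0.5449   +1.218  -0.741  +4.224  -2.903


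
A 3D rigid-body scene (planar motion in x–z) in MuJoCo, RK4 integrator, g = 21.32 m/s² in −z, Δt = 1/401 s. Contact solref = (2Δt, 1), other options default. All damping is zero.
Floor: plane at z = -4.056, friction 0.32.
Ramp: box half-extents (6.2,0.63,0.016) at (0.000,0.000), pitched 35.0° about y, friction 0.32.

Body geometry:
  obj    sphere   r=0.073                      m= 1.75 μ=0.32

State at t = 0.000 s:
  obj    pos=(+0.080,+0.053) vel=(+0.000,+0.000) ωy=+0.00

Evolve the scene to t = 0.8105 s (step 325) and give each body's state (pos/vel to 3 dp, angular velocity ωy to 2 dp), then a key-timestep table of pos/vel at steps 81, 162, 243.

State at t = 0.8105 s:
  obj    pos=(+2.430,-1.593) vel=(+5.799,-4.061) ωy=+96.96

Key-timestep trajectory:
   step    t(s)  obj.x    obj.z    obj.vx   obj.vz 
     81  0.2020   +0.226  -0.050  +1.446  -1.012
    162  0.4040   +0.664  -0.356  +2.891  -2.024
    243  0.6060   +1.394  -0.867  +4.336  -3.036


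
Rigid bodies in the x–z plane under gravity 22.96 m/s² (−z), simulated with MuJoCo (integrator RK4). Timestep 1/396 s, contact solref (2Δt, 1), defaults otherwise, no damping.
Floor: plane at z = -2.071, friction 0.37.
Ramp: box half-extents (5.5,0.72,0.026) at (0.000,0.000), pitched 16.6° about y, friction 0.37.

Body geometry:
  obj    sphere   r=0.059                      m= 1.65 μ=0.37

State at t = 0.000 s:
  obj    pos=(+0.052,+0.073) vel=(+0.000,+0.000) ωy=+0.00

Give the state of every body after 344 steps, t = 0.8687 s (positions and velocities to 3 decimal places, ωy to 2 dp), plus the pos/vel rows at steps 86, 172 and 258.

State at t = 0.8687 s:
  obj    pos=(+1.746,-0.432) vel=(+3.900,-1.163) ωy=+68.98

Key-timestep trajectory:
   step    t(s)  obj.x    obj.z    obj.vx   obj.vz 
     86  0.2172   +0.158  +0.042  +0.975  -0.291
    172  0.4343   +0.476  -0.053  +1.950  -0.581
    258  0.6515   +1.005  -0.211  +2.925  -0.872


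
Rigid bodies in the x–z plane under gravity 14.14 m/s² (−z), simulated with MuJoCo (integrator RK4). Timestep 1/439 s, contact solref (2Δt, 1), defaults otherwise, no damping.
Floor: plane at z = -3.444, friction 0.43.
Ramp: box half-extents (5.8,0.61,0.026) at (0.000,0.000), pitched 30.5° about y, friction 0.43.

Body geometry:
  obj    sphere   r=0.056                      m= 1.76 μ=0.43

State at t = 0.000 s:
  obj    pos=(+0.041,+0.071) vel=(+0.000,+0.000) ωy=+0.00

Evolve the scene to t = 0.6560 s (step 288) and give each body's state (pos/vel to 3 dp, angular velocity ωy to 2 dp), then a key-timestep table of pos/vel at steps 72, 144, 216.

State at t = 0.6560 s:
  obj    pos=(+0.992,-0.489) vel=(+2.898,-1.707) ωy=+60.05

Key-timestep trajectory:
   step    t(s)  obj.x    obj.z    obj.vx   obj.vz 
     72  0.1640   +0.100  +0.036  +0.725  -0.427
    144  0.3280   +0.279  -0.069  +1.449  -0.853
    216  0.4920   +0.576  -0.244  +2.173  -1.280


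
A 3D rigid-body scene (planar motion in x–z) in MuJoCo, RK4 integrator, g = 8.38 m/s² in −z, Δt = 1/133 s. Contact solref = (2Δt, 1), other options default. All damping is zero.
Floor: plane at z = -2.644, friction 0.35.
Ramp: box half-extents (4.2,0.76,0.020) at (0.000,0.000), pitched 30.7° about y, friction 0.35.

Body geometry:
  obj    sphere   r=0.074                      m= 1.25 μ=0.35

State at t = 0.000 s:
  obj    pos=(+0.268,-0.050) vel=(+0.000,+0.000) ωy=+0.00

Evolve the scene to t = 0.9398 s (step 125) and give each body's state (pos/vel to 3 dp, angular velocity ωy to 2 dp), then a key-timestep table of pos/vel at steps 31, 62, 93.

State at t = 0.9398 s:
  obj    pos=(+1.429,-0.739) vel=(+2.470,-1.466) ωy=+38.80

Key-timestep trajectory:
   step    t(s)  obj.x    obj.z    obj.vx   obj.vz 
     31  0.2331   +0.340  -0.092  +0.613  -0.364
     62  0.4662   +0.554  -0.219  +1.225  -0.727
     93  0.6992   +0.911  -0.431  +1.838  -1.091


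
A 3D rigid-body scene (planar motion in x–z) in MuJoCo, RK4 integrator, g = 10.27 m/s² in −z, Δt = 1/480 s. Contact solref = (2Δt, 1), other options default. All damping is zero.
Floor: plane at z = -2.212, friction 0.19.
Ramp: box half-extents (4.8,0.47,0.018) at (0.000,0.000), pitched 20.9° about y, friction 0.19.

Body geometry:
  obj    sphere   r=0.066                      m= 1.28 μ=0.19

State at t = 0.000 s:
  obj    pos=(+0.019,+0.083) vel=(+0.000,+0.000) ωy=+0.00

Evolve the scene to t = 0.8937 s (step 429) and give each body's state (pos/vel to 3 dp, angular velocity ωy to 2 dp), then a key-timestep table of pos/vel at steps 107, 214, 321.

State at t = 0.8937 s:
  obj    pos=(+0.995,-0.290) vel=(+2.185,-0.834) ωy=+35.43

Key-timestep trajectory:
   step    t(s)  obj.x    obj.z    obj.vx   obj.vz 
    107  0.2229   +0.080  +0.059  +0.545  -0.208
    214  0.4458   +0.262  -0.010  +1.090  -0.416
    321  0.6687   +0.566  -0.126  +1.635  -0.624


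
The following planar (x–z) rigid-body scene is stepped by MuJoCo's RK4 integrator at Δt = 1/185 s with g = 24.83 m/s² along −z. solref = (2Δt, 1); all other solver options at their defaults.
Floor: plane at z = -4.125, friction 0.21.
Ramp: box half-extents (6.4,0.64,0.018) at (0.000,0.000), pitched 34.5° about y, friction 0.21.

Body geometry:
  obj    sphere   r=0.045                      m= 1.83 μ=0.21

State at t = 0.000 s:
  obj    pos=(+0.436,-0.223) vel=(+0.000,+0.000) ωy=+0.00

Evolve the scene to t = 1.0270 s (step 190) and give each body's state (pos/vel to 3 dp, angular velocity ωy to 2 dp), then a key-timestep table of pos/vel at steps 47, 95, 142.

State at t = 1.0270 s:
  obj    pos=(+4.803,-3.225) vel=(+8.503,-5.844) ωy=+229.19

Key-timestep trajectory:
   step    t(s)  obj.x    obj.z    obj.vx   obj.vz 
     47  0.2541   +0.703  -0.407  +2.104  -1.446
     95  0.5135   +1.528  -0.974  +4.252  -2.922
    142  0.7676   +2.875  -1.900  +6.355  -4.368


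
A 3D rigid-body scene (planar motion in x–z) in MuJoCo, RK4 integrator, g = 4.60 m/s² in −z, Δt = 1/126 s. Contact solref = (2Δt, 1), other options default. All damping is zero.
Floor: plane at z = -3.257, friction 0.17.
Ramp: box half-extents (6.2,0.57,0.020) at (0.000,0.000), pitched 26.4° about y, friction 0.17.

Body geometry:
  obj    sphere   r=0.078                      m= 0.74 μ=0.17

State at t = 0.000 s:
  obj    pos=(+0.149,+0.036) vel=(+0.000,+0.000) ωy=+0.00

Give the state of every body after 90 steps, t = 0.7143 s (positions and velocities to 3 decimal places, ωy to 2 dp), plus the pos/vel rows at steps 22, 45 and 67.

State at t = 0.7143 s:
  obj    pos=(+0.483,-0.130) vel=(+0.935,-0.464) ωy=+13.37

Key-timestep trajectory:
   step    t(s)  obj.x    obj.z    obj.vx   obj.vz 
     22  0.1746   +0.169  +0.026  +0.229  -0.113
     45  0.3571   +0.232  -0.006  +0.468  -0.232
     67  0.5317   +0.334  -0.056  +0.696  -0.346


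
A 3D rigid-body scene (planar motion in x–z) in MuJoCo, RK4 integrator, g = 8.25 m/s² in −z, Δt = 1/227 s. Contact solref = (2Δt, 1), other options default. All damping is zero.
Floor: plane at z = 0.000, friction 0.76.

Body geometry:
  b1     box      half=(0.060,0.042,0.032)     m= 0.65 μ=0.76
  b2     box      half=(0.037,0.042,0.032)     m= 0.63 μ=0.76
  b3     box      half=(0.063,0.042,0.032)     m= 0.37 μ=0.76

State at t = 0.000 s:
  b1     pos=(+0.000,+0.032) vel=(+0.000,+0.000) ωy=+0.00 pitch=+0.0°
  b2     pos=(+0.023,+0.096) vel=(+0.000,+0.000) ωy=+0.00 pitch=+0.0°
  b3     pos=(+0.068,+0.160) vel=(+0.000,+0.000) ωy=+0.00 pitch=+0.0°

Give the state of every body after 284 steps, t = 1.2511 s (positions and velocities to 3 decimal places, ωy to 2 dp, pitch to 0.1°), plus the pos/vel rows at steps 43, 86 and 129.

State at t = 1.2511 s:
  b1     pos=(+0.000,+0.032) vel=(+0.000,+0.000) ωy=+0.00 pitch=+0.0°
  b2     pos=(+0.023,+0.096) vel=(+0.000,+0.000) ωy=+0.00 pitch=+0.0°
  b3     pos=(+0.093,+0.063) vel=(+0.000,+0.000) ωy=+0.00 pitch=+90.0°

Key-timestep trajectory:
   step    t(s)  b1.x    b1.z    b1.vx   b1.vz   b2.x    b2.z    b2.vx   b2.vz   b3.x    b3.z    b3.vx   b3.vz 
     43  0.1894   +0.000  +0.032  +0.000  +0.000   +0.023  +0.096  +0.000  +0.000   +0.084  +0.151  +0.175  -0.174
     86  0.3789   +0.000  +0.032  +0.000  +0.000   +0.023  +0.096  +0.000  +0.000   +0.113  +0.070  +0.055  +0.022
    129  0.5683   +0.000  +0.032  +0.000  +0.000   +0.023  +0.096  +0.000  +0.000   +0.109  +0.069  -0.104  -0.021


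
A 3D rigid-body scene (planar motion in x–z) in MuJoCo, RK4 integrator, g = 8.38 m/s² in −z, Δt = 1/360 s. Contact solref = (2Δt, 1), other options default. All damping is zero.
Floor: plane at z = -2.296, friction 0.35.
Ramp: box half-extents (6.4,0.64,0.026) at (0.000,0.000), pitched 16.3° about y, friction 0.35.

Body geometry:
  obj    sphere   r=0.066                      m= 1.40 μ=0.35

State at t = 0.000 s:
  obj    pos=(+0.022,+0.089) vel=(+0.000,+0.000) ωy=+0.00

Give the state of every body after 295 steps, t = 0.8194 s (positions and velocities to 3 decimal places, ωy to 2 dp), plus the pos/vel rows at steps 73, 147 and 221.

State at t = 0.8194 s:
  obj    pos=(+0.564,-0.069) vel=(+1.321,-0.386) ωy=+20.86

Key-timestep trajectory:
   step    t(s)  obj.x    obj.z    obj.vx   obj.vz 
     73  0.2028   +0.055  +0.080  +0.327  -0.096
    147  0.4083   +0.157  +0.050  +0.658  -0.193
    221  0.6139   +0.326  +0.001  +0.990  -0.289


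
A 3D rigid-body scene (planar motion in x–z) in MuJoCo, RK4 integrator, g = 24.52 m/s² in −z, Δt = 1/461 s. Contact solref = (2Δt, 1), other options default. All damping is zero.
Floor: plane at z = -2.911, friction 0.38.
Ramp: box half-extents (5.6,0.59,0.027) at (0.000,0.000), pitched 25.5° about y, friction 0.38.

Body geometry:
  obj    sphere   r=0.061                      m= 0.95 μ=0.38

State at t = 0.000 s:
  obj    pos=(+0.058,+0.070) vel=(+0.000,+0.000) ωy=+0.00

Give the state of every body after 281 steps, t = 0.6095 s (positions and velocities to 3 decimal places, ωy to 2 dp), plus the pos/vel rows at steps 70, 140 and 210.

State at t = 0.6095 s:
  obj    pos=(+1.322,-0.533) vel=(+4.148,-1.979) ωy=+75.34

Key-timestep trajectory:
   step    t(s)  obj.x    obj.z    obj.vx   obj.vz 
     70  0.1518   +0.136  +0.032  +1.034  -0.493
    140  0.3037   +0.372  -0.080  +2.067  -0.986
    210  0.4555   +0.764  -0.267  +3.100  -1.479


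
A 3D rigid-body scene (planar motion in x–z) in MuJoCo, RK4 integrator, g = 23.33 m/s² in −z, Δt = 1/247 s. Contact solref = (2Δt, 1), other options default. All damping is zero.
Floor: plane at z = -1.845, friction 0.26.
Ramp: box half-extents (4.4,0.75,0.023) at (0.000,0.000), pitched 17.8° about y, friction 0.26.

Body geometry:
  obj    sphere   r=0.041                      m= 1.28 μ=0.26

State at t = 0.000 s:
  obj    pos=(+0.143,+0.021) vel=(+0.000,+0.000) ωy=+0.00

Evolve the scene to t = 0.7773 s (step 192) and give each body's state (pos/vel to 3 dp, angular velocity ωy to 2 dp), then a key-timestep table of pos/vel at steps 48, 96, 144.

State at t = 0.7773 s:
  obj    pos=(+1.609,-0.449) vel=(+3.770,-1.211) ωy=+96.57

Key-timestep trajectory:
   step    t(s)  obj.x    obj.z    obj.vx   obj.vz 
     48  0.1943   +0.235  -0.008  +0.943  -0.303
     96  0.3887   +0.509  -0.096  +1.885  -0.605
    144  0.5830   +0.967  -0.243  +2.828  -0.908


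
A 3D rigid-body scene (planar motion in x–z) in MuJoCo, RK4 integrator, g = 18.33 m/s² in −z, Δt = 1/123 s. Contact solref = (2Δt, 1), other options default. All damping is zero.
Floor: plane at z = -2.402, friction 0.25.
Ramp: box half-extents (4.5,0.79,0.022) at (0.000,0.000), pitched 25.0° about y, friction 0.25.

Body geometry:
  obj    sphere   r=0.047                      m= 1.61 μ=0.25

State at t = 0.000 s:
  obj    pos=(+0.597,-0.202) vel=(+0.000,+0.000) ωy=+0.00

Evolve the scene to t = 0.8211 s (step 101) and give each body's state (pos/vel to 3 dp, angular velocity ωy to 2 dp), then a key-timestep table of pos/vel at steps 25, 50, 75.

State at t = 0.8211 s:
  obj    pos=(+2.288,-0.991) vel=(+4.118,-1.920) ωy=+96.64

Key-timestep trajectory:
   step    t(s)  obj.x    obj.z    obj.vx   obj.vz 
     25  0.2033   +0.701  -0.251  +1.020  -0.475
     50  0.4065   +1.011  -0.396  +2.039  -0.951
     75  0.6098   +1.529  -0.637  +3.058  -1.426


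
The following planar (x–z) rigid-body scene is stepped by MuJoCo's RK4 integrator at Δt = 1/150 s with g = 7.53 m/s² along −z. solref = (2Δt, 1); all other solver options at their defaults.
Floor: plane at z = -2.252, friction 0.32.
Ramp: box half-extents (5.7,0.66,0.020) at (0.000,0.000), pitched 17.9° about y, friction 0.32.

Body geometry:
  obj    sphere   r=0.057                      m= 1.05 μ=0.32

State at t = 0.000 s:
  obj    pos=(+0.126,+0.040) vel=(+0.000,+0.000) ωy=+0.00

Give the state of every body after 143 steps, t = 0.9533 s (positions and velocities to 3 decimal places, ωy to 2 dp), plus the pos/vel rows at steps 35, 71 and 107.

State at t = 0.9533 s:
  obj    pos=(+0.841,-0.191) vel=(+1.500,-0.484) ωy=+27.64

Key-timestep trajectory:
   step    t(s)  obj.x    obj.z    obj.vx   obj.vz 
     35  0.2333   +0.169  +0.026  +0.367  -0.119
     71  0.4733   +0.302  -0.017  +0.745  -0.241
    107  0.7133   +0.526  -0.089  +1.122  -0.362


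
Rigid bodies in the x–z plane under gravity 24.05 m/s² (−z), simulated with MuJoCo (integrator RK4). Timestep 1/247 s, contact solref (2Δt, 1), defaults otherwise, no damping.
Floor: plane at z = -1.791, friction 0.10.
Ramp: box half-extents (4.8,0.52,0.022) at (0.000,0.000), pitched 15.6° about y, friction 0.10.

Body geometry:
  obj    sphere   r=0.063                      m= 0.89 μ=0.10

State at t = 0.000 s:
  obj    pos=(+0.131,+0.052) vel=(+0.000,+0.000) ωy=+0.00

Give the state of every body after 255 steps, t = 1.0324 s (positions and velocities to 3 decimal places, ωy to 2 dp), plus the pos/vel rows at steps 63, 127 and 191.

State at t = 1.0324 s:
  obj    pos=(+2.502,-0.610) vel=(+4.594,-1.283) ωy=+75.69

Key-timestep trajectory:
   step    t(s)  obj.x    obj.z    obj.vx   obj.vz 
     63  0.2551   +0.276  +0.011  +1.135  -0.317
    127  0.5142   +0.719  -0.113  +2.288  -0.639
    191  0.7733   +1.462  -0.320  +3.441  -0.961


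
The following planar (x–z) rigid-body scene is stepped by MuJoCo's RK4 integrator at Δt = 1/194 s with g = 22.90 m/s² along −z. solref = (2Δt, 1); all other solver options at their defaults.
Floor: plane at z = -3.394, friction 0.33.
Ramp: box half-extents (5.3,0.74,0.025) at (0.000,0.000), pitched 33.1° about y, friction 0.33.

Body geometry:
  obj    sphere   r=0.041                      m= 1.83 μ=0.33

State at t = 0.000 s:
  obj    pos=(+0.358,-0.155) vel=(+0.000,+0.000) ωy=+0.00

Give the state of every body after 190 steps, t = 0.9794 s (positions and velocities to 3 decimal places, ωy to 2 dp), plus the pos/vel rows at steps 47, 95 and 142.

State at t = 0.9794 s:
  obj    pos=(+3.947,-2.494) vel=(+7.329,-4.777) ωy=+213.34

Key-timestep trajectory:
   step    t(s)  obj.x    obj.z    obj.vx   obj.vz 
     47  0.2423   +0.578  -0.298  +1.813  -1.182
     95  0.4897   +1.256  -0.740  +3.665  -2.389
    142  0.7320   +2.363  -1.462  +5.477  -3.571


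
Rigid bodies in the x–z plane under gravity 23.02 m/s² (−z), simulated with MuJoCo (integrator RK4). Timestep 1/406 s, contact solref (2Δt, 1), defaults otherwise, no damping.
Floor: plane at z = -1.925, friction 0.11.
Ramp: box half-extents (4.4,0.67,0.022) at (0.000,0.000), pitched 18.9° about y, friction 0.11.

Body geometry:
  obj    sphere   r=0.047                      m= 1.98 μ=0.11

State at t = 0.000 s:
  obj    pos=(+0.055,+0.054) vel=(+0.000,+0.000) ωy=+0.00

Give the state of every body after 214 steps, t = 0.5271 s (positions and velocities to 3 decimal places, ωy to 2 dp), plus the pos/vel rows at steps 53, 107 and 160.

State at t = 0.5271 s:
  obj    pos=(+0.755,-0.186) vel=(+2.656,-0.909) ωy=+59.71

Key-timestep trajectory:
   step    t(s)  obj.x    obj.z    obj.vx   obj.vz 
     53  0.1305   +0.098  +0.039  +0.658  -0.225
    107  0.2635   +0.230  -0.006  +1.328  -0.455
    160  0.3941   +0.446  -0.080  +1.986  -0.680


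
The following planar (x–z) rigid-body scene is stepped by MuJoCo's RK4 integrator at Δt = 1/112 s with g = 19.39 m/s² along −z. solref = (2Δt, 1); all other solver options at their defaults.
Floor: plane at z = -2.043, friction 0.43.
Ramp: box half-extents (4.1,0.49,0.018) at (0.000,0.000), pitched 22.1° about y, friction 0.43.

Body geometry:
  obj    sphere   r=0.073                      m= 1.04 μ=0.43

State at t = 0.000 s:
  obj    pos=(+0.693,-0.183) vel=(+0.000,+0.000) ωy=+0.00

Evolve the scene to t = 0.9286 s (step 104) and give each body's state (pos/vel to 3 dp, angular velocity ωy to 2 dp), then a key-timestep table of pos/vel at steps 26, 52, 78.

State at t = 0.9286 s:
  obj    pos=(+2.774,-1.028) vel=(+4.482,-1.820) ωy=+66.27

Key-timestep trajectory:
   step    t(s)  obj.x    obj.z    obj.vx   obj.vz 
     26  0.2321   +0.823  -0.236  +1.121  -0.455
     52  0.4643   +1.213  -0.395  +2.241  -0.910
     78  0.6964   +1.864  -0.659  +3.362  -1.365


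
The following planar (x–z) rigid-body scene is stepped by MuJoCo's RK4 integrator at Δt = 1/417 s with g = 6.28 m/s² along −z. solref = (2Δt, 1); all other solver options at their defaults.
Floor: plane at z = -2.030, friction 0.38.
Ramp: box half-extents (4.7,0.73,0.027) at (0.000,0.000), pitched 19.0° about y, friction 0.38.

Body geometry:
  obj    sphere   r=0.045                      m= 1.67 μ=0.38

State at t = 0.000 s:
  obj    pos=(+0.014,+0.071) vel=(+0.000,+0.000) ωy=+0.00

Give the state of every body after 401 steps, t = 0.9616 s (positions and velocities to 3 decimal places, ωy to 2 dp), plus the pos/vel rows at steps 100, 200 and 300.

State at t = 0.9616 s:
  obj    pos=(+0.653,-0.149) vel=(+1.328,-0.457) ωy=+31.21

Key-timestep trajectory:
   step    t(s)  obj.x    obj.z    obj.vx   obj.vz 
    100  0.2398   +0.054  +0.058  +0.331  -0.114
    200  0.4796   +0.173  +0.017  +0.662  -0.228
    300  0.7194   +0.371  -0.052  +0.993  -0.342


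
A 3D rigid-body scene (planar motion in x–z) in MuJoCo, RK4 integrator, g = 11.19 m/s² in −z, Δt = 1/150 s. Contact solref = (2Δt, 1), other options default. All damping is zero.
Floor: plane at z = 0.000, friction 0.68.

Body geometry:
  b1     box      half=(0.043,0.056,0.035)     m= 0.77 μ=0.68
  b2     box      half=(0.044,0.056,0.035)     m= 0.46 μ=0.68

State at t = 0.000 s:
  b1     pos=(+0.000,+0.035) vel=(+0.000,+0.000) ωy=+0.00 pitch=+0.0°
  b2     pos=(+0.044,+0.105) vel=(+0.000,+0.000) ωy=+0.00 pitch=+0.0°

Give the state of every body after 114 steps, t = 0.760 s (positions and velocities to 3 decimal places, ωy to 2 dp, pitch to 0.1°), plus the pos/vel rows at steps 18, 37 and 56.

State at t = 0.760 s:
  b1     pos=(+0.000,+0.035) vel=(+0.000,+0.000) ωy=+0.00 pitch=+0.0°
  b2     pos=(+0.088,+0.044) vel=(+0.000,+0.000) ωy=+0.00 pitch=+90.0°

Key-timestep trajectory:
   step    t(s)  b1.x    b1.z    b1.vx   b1.vz   b2.x    b2.z    b2.vx   b2.vz 
     18  0.1200   +0.000  +0.035  +0.000  +0.000   +0.046  +0.105  +0.031  -0.002
     37  0.2467   +0.000  +0.035  +0.000  +0.000   +0.056  +0.102  +0.160  -0.067
     56  0.3733   +0.000  +0.035  +0.000  +0.000   +0.087  +0.052  +0.267  -0.994


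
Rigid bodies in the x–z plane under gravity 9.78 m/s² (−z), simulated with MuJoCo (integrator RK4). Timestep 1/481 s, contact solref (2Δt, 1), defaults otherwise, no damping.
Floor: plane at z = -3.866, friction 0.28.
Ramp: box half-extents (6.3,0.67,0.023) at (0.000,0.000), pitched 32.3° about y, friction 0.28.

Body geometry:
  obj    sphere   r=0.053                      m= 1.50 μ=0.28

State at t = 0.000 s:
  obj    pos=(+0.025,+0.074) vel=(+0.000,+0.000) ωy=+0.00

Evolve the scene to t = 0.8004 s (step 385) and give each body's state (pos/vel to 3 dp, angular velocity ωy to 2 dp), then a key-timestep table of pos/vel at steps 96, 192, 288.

State at t = 0.8004 s:
  obj    pos=(+1.036,-0.565) vel=(+2.526,-1.597) ωy=+56.37

Key-timestep trajectory:
   step    t(s)  obj.x    obj.z    obj.vx   obj.vz 
     96  0.1996   +0.088  +0.034  +0.630  -0.398
    192  0.3992   +0.276  -0.085  +1.260  -0.796
    288  0.5988   +0.591  -0.284  +1.889  -1.194


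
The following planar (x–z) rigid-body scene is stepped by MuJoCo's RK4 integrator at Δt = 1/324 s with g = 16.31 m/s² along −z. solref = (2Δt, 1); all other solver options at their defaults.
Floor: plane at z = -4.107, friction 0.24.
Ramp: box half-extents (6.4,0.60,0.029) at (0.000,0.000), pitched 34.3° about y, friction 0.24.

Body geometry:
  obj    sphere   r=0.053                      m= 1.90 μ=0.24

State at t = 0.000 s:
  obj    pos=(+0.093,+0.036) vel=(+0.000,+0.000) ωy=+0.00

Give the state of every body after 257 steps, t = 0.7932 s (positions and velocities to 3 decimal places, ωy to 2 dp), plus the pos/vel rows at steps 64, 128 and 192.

State at t = 0.7932 s:
  obj    pos=(+1.799,-1.128) vel=(+4.302,-2.935) ωy=+98.23

Key-timestep trajectory:
   step    t(s)  obj.x    obj.z    obj.vx   obj.vz 
     64  0.1975   +0.199  -0.036  +1.072  -0.731
    128  0.3951   +0.516  -0.253  +2.143  -1.462
    192  0.5926   +1.045  -0.614  +3.214  -2.193


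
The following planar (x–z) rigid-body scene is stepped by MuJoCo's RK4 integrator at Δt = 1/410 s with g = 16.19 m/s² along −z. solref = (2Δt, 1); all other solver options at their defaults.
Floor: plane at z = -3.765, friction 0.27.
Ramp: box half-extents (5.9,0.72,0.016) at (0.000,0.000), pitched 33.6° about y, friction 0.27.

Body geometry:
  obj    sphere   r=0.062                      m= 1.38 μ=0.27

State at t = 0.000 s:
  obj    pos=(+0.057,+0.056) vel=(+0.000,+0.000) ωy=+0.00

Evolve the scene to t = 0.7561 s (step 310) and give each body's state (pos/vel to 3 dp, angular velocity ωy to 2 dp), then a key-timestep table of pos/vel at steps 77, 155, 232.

State at t = 0.7561 s:
  obj    pos=(+1.581,-0.957) vel=(+4.030,-2.678) ωy=+78.03

Key-timestep trajectory:
   step    t(s)  obj.x    obj.z    obj.vx   obj.vz 
     77  0.1878   +0.151  -0.007  +1.001  -0.665
    155  0.3780   +0.438  -0.197  +2.015  -1.339
    232  0.5659   +0.910  -0.511  +3.016  -2.004


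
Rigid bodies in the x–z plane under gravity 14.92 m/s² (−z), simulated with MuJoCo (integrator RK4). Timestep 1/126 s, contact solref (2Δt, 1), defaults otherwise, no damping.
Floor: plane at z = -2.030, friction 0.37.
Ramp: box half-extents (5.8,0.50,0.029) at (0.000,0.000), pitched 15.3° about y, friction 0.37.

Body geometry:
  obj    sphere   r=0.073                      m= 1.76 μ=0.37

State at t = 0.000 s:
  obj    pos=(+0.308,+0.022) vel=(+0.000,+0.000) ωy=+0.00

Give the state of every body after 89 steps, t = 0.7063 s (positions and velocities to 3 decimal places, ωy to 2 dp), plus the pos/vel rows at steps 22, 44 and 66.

State at t = 0.7063 s:
  obj    pos=(+0.985,-0.164) vel=(+1.916,-0.524) ωy=+27.20

Key-timestep trajectory:
   step    t(s)  obj.x    obj.z    obj.vx   obj.vz 
     22  0.1746   +0.349  +0.010  +0.474  -0.130
     44  0.3492   +0.473  -0.024  +0.947  -0.259
     66  0.5238   +0.680  -0.080  +1.421  -0.389


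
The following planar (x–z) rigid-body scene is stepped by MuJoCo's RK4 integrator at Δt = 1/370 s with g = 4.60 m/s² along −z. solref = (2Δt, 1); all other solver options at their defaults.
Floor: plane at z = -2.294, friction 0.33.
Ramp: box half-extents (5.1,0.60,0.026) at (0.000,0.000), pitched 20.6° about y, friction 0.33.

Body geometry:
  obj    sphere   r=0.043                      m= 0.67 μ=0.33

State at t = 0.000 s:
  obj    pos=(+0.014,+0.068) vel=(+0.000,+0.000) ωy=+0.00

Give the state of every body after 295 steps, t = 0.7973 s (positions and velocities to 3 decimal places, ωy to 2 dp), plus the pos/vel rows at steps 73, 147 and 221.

State at t = 0.7973 s:
  obj    pos=(+0.358,-0.061) vel=(+0.863,-0.324) ωy=+21.43

Key-timestep trajectory:
   step    t(s)  obj.x    obj.z    obj.vx   obj.vz 
     73  0.1973   +0.035  +0.060  +0.214  -0.080
    147  0.3973   +0.100  +0.036  +0.430  -0.162
    221  0.5973   +0.207  -0.004  +0.646  -0.243


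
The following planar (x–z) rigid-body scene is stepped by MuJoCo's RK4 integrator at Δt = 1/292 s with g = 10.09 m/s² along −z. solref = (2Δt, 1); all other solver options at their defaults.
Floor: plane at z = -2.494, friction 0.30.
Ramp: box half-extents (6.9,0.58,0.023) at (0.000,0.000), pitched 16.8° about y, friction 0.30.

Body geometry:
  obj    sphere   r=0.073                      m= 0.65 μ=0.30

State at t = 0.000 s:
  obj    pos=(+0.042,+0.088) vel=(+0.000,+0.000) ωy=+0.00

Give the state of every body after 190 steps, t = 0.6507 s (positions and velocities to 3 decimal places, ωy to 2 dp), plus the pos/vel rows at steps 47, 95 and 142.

State at t = 0.6507 s:
  obj    pos=(+0.464,-0.040) vel=(+1.298,-0.392) ωy=+18.56

Key-timestep trajectory:
   step    t(s)  obj.x    obj.z    obj.vx   obj.vz 
     47  0.1610   +0.068  +0.080  +0.321  -0.097
     95  0.3253   +0.148  +0.056  +0.649  -0.196
    142  0.4863   +0.278  +0.016  +0.970  -0.293


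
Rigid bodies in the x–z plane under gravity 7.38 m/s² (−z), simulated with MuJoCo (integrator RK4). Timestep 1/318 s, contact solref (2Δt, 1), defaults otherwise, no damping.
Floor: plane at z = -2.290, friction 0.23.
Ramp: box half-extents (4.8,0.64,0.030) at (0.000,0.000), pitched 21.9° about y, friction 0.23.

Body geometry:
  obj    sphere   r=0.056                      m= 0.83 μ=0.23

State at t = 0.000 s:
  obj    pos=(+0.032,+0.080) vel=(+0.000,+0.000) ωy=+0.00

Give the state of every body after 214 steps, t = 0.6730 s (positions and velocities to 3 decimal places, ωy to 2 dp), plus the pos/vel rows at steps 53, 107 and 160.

State at t = 0.6730 s:
  obj    pos=(+0.445,-0.086) vel=(+1.228,-0.494) ωy=+23.62

Key-timestep trajectory:
   step    t(s)  obj.x    obj.z    obj.vx   obj.vz 
     53  0.1667   +0.057  +0.070  +0.304  -0.122
    107  0.3365   +0.135  +0.038  +0.614  -0.247
    160  0.5031   +0.263  -0.013  +0.918  -0.369


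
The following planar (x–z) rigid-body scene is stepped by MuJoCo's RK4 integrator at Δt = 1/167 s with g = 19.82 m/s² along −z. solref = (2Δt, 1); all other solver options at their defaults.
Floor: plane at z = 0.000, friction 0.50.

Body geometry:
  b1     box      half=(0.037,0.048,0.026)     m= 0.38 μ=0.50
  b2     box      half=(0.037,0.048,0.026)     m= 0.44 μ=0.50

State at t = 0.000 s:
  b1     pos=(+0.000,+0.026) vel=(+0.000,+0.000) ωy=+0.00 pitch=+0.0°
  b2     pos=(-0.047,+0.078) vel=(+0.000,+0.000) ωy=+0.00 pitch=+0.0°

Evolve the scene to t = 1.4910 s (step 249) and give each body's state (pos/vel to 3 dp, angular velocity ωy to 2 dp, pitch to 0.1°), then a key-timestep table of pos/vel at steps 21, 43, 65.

State at t = 1.4910 s:
  b1     pos=(+0.000,+0.026) vel=(+0.000,+0.000) ωy=+0.00 pitch=+0.0°
  b2     pos=(-0.083,+0.037) vel=(+0.000,+0.000) ωy=+0.00 pitch=-90.0°

Key-timestep trajectory:
   step    t(s)  b1.x    b1.z    b1.vx   b1.vz   b2.x    b2.z    b2.vx   b2.vz 
     21  0.1257   +0.000  +0.026  +0.000  +0.000   -0.073  +0.040  -0.516  -0.479
     43  0.2575   +0.000  +0.026  +0.000  +0.000   -0.100  +0.044  +0.048  -0.011
     65  0.3892   +0.000  +0.026  +0.000  +0.000   -0.080  +0.039  -0.102  -0.036


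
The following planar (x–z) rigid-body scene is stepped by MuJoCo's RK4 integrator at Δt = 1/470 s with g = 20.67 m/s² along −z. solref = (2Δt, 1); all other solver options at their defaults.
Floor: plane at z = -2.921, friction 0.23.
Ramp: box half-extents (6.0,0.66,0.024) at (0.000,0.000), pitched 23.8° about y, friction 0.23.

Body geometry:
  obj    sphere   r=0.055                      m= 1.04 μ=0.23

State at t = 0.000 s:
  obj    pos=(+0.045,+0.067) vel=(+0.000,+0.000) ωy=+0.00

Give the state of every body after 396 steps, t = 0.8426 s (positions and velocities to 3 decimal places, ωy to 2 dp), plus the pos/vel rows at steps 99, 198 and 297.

State at t = 0.8426 s:
  obj    pos=(+1.980,-0.787) vel=(+4.593,-2.026) ωy=+91.26

Key-timestep trajectory:
   step    t(s)  obj.x    obj.z    obj.vx   obj.vz 
     99  0.2106   +0.166  +0.013  +1.148  -0.507
    198  0.4213   +0.529  -0.147  +2.297  -1.013
    297  0.6319   +1.133  -0.414  +3.445  -1.519


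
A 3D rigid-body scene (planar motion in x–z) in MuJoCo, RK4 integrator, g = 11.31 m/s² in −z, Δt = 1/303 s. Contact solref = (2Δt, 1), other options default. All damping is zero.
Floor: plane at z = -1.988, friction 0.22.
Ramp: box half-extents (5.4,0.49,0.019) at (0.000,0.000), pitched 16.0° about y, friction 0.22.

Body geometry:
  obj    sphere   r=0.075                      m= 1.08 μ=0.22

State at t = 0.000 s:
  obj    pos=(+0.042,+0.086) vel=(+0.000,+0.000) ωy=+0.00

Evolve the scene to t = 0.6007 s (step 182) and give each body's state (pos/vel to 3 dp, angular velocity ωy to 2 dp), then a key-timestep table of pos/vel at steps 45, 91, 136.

State at t = 0.6007 s:
  obj    pos=(+0.428,-0.025) vel=(+1.286,-0.369) ωy=+17.83

Key-timestep trajectory:
   step    t(s)  obj.x    obj.z    obj.vx   obj.vz 
     45  0.1485   +0.066  +0.079  +0.318  -0.091
     91  0.3003   +0.139  +0.058  +0.643  -0.184
    136  0.4488   +0.258  +0.024  +0.961  -0.276


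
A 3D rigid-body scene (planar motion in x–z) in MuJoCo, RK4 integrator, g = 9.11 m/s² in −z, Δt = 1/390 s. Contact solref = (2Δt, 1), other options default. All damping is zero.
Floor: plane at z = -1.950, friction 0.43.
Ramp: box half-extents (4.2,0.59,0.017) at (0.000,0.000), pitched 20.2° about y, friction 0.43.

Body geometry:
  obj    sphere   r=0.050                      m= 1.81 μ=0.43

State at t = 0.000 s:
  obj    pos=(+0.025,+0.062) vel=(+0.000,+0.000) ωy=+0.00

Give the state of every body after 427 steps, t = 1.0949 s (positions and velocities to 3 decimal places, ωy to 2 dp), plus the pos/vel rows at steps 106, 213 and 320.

State at t = 1.0949 s:
  obj    pos=(+1.289,-0.403) vel=(+2.309,-0.849) ωy=+49.20

Key-timestep trajectory:
   step    t(s)  obj.x    obj.z    obj.vx   obj.vz 
    106  0.2718   +0.103  +0.034  +0.573  -0.211
    213  0.5462   +0.340  -0.054  +1.152  -0.424
    320  0.8205   +0.735  -0.199  +1.730  -0.637


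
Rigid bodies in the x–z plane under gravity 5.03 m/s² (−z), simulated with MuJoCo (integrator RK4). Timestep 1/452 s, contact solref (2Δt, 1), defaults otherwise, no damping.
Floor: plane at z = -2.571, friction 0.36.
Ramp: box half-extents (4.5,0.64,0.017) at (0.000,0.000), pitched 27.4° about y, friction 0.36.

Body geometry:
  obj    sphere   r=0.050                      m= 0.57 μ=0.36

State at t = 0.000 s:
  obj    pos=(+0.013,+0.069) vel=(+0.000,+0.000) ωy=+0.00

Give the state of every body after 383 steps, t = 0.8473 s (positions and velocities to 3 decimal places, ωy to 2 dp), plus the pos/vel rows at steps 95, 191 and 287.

State at t = 0.8473 s:
  obj    pos=(+0.540,-0.204) vel=(+1.244,-0.645) ωy=+28.02

Key-timestep trajectory:
   step    t(s)  obj.x    obj.z    obj.vx   obj.vz 
     95  0.2102   +0.045  +0.052  +0.309  -0.160
    191  0.4226   +0.144  +0.001  +0.620  -0.322
    287  0.6350   +0.309  -0.085  +0.932  -0.483


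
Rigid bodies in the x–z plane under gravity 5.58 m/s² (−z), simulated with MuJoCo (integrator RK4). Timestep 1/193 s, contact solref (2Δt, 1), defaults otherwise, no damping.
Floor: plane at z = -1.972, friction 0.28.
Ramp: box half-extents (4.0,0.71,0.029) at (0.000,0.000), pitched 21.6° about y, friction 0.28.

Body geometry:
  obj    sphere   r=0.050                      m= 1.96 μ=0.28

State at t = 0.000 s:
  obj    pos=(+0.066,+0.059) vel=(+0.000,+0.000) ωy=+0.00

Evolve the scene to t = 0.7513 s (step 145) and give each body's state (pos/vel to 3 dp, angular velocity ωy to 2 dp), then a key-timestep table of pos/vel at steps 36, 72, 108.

State at t = 0.7513 s:
  obj    pos=(+0.451,-0.094) vel=(+1.025,-0.406) ωy=+22.04

Key-timestep trajectory:
   step    t(s)  obj.x    obj.z    obj.vx   obj.vz 
     36  0.1865   +0.090  +0.049  +0.255  -0.101
     72  0.3731   +0.161  +0.021  +0.509  -0.202
    108  0.5596   +0.280  -0.026  +0.763  -0.302


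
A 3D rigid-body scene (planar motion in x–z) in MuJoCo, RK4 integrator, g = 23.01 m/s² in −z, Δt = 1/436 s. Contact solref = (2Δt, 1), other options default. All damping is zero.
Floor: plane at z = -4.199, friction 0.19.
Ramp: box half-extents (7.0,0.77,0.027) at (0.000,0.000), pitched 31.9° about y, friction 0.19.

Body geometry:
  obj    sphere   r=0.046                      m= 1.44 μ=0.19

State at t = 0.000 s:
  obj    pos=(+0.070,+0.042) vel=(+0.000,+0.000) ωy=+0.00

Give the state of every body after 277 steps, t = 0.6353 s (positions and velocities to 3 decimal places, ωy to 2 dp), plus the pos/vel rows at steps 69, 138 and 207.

State at t = 0.6353 s:
  obj    pos=(+1.559,-0.884) vel=(+4.685,-2.916) ωy=+119.93

Key-timestep trajectory:
   step    t(s)  obj.x    obj.z    obj.vx   obj.vz 
     69  0.1583   +0.163  -0.015  +1.167  -0.727
    138  0.3165   +0.440  -0.188  +2.334  -1.453
    207  0.4748   +0.901  -0.475  +3.501  -2.179


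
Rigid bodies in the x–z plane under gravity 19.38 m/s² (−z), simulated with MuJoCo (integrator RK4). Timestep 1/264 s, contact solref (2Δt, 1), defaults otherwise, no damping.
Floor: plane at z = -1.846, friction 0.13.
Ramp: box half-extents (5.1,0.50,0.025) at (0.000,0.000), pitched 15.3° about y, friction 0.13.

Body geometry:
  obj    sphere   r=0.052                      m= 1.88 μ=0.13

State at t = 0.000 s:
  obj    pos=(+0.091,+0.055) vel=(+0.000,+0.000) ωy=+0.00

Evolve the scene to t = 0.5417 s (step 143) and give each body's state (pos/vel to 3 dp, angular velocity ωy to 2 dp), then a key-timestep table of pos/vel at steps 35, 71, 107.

State at t = 0.5417 s:
  obj    pos=(+0.608,-0.086) vel=(+1.909,-0.522) ωy=+38.04

Key-timestep trajectory:
   step    t(s)  obj.x    obj.z    obj.vx   obj.vz 
     35  0.1326   +0.122  +0.046  +0.467  -0.128
     71  0.2689   +0.218  +0.020  +0.948  -0.259
    107  0.4053   +0.380  -0.024  +1.428  -0.391


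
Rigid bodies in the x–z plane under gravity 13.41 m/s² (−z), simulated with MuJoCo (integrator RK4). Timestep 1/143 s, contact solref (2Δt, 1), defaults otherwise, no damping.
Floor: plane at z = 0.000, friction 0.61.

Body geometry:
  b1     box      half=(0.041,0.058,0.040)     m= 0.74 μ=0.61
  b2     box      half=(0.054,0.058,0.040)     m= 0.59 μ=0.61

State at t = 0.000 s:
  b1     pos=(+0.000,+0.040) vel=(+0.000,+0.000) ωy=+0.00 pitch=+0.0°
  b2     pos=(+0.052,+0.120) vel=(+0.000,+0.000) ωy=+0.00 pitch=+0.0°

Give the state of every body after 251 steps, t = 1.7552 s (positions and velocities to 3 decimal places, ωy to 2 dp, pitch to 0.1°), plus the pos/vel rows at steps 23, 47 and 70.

State at t = 1.7552 s:
  b1     pos=(+0.000,+0.040) vel=(+0.000,+0.000) ωy=+0.00 pitch=+0.0°
  b2     pos=(+0.105,+0.054) vel=(+0.000,+0.000) ωy=+0.00 pitch=+90.0°

Key-timestep trajectory:
   step    t(s)  b1.x    b1.z    b1.vx   b1.vz   b2.x    b2.z    b2.vx   b2.vz 
     23  0.1608   +0.000  +0.040  +0.000  +0.000   +0.079  +0.099  +0.305  -0.515
     47  0.3287   +0.000  +0.040  +0.000  +0.000   +0.126  +0.064  +0.049  +0.016
     70  0.4895   +0.000  +0.040  +0.000  +0.000   +0.101  +0.054  -0.062  +0.102
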